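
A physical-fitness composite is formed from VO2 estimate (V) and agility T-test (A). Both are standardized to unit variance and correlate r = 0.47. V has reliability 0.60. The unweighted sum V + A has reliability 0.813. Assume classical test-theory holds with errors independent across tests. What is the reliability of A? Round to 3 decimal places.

0.850

Var(V+A) = 2 + 2·0.47 = 2.940.
True-score variance = ρ_V + ρ_A + 2·0.47, so 0.813 = (0.60 + ρ_A + 0.94) / 2.940.
ρ_A = 0.813·2.940 − 0.60 − 0.94 = 0.850.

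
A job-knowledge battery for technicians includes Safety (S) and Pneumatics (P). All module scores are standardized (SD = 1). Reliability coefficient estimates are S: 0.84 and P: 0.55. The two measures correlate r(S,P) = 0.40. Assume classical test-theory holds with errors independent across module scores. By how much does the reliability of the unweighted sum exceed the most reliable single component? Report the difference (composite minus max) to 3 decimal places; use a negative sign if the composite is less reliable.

-0.058

Var(sum) = 2 + 0.8 = 2.8; true-score variance = 1.39 + 0.8 = 2.19; composite reliability = 0.7821.
Max component reliability = 0.8400.
Difference = 0.7821 − 0.8400 = -0.058.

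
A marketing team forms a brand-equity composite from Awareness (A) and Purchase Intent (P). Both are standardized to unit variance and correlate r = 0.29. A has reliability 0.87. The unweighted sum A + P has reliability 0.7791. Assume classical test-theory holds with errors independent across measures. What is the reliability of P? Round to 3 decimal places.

0.560

Var(A+P) = 2 + 2·0.29 = 2.580.
True-score variance = ρ_A + ρ_P + 2·0.29, so 0.7791 = (0.87 + ρ_P + 0.58) / 2.580.
ρ_P = 0.7791·2.580 − 0.87 − 0.58 = 0.560.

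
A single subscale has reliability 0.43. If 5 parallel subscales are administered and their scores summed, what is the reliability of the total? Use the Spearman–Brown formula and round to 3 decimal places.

0.790

ρ_k = kρ / (1 + (k−1)ρ) = 5·0.43 / (1 + 4·0.43) = 2.150 / 2.720 = 0.790.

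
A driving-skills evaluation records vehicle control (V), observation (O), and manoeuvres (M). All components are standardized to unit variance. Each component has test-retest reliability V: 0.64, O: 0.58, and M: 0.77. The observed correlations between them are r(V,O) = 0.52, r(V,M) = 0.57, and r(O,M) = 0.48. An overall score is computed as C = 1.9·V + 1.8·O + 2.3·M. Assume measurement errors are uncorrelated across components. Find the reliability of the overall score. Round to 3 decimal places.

Var(C) = 1.9² + 1.8² + 2.3² + 2·[3.42·0.52 + 4.37·0.57 + 4.14·0.48] = 12.14 + 12.513 = 24.653.
Because errors are independent across components, Cov(Tᵢ,Tⱼ) = Cov(Xᵢ,Xⱼ); the off-diagonal part of the true-score variance is the same as above.
True-score variance = [1.9²·0.64 + 1.8²·0.58 + 2.3²·0.77] + 12.513 = 8.2629 + 12.513 = 20.7759.
Reliability = 20.7759 / 24.653 = 0.843.

0.843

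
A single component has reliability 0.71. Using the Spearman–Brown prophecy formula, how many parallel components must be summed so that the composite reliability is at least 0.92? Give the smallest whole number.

5

k ≥ ρ*(1−ρ₁)/(ρ₁(1−ρ*)) = 0.92·0.29 / (0.71·0.08) = 4.697.
Smallest integer k = 5.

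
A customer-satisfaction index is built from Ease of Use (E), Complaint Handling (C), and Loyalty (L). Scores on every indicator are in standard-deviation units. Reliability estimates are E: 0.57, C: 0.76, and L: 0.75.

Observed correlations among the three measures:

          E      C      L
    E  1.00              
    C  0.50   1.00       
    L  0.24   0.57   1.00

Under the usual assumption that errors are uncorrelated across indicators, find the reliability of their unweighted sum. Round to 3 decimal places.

0.836

Var(E+C+L) = 3 + 2·[0.50 + 0.24 + 0.57] = 3 + 2.62 = 5.62.
Under uncorrelated errors the observed covariances equal the true-score covariances, so only the own-variance terms attenuate.
True-score variance = [0.57 + 0.76 + 0.75] + 2.62 = 2.08 + 2.62 = 4.7.
Reliability = 4.7 / 5.62 = 0.836.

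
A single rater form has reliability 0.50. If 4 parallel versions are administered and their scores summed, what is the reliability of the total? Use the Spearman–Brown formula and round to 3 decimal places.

0.800

ρ_k = kρ / (1 + (k−1)ρ) = 4·0.50 / (1 + 3·0.50) = 2.000 / 2.500 = 0.800.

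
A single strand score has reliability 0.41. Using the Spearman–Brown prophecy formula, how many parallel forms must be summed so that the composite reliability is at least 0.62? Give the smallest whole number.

k ≥ ρ*(1−ρ₁)/(ρ₁(1−ρ*)) = 0.62·0.59 / (0.41·0.38) = 2.348.
Smallest integer k = 3.

3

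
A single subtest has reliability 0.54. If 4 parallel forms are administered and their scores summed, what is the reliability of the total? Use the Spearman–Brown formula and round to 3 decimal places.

0.824

ρ_k = kρ / (1 + (k−1)ρ) = 4·0.54 / (1 + 3·0.54) = 2.160 / 2.620 = 0.824.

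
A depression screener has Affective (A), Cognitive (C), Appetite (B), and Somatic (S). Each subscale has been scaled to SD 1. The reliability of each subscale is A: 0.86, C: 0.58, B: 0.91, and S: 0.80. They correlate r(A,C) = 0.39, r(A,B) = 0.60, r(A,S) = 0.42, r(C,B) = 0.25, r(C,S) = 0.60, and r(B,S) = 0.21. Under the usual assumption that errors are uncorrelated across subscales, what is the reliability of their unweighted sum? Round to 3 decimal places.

Var(A+C+B+S) = 4 + 2·[0.39 + 0.60 + 0.42 + 0.25 + 0.60 + 0.21] = 4 + 4.94 = 8.94.
With uncorrelated errors the cross-covariances are all true-score covariance, so they carry over unchanged; only the diagonal terms shrink to ρᵢσᵢ².
True-score variance = [0.86 + 0.58 + 0.91 + 0.80] + 4.94 = 3.15 + 4.94 = 8.09.
Reliability = 8.09 / 8.94 = 0.905.

0.905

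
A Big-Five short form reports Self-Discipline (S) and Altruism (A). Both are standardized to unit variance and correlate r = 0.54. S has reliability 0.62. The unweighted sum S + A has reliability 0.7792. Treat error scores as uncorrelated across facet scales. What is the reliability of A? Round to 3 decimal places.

Var(S+A) = 2 + 2·0.54 = 3.080.
True-score variance = ρ_S + ρ_A + 2·0.54, so 0.7792 = (0.62 + ρ_A + 1.08) / 3.080.
ρ_A = 0.7792·3.080 − 0.62 − 1.08 = 0.700.

0.700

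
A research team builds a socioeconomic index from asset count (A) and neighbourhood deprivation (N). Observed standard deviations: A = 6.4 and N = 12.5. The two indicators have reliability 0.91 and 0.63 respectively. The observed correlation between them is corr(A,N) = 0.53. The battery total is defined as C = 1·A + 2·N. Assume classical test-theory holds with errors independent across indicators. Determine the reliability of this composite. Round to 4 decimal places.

Var(C) = 6.4² + 2²·12.5² + 2·[2·6.4·12.5·0.53] = 665.96 + 169.6 = 835.56.
Because errors are independent across components, Cov(Tᵢ,Tⱼ) = Cov(Xᵢ,Xⱼ); the off-diagonal part of the true-score variance is the same as above.
True-score variance = [6.4²·0.91 + 2²·12.5²·0.63] + 169.6 = 431.024 + 169.6 = 600.624.
Reliability = 600.624 / 835.56 = 0.7188.

0.7188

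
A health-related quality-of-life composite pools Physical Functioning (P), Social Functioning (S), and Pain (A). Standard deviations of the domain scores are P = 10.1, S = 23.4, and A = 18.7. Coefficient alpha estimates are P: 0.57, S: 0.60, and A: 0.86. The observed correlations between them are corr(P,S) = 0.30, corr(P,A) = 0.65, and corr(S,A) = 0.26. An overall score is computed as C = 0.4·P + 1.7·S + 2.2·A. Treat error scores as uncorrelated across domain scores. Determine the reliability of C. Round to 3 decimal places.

0.803

Var(C) = 0.4²·10.1² + 1.7²·23.4² + 2.2²·18.7² + 2·[0.68·10.1·23.4·0.30 + 0.88·10.1·18.7·0.65 + 3.74·23.4·18.7·0.26] = 3291.27 + 1163.5 = 4454.77.
Because errors are independent across components, Cov(Tᵢ,Tⱼ) = Cov(Xᵢ,Xⱼ); the off-diagonal part of the true-score variance is the same as above.
True-score variance = [0.4²·10.1²·0.57 + 1.7²·23.4²·0.60 + 2.2²·18.7²·0.86] + 1163.5 = 2414.32 + 1163.5 = 3577.82.
Reliability = 3577.82 / 4454.77 = 0.803.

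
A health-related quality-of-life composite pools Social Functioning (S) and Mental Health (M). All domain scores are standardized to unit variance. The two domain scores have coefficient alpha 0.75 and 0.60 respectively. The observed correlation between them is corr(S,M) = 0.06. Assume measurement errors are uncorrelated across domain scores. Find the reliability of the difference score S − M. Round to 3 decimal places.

Var(S−M) = 1 + 1 − 2·0.06 = 2 − 0.12 = 1.88.
With uncorrelated errors the cross-covariances are all true-score covariance, so they carry over unchanged; only the diagonal terms shrink to ρᵢσᵢ².
True-score variance = [0.75 + 0.60] − 0.12 = 1.35 − 0.12 = 1.23.
Reliability = 1.23 / 1.88 = 0.654.

0.654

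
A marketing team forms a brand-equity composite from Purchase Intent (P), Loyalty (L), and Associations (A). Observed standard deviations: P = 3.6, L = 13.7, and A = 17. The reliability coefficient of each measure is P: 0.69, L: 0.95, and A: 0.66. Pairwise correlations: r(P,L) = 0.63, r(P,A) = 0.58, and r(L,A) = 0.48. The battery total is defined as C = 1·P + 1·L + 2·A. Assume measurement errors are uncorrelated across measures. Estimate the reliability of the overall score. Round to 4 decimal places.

0.7976

Var(C) = 3.6² + 13.7² + 2²·17² + 2·[3.6·13.7·0.63 + 2·3.6·17·0.58 + 2·13.7·17·0.48] = 1356.65 + 651.295 = 2007.95.
With uncorrelated errors the cross-covariances are all true-score covariance, so they carry over unchanged; only the diagonal terms shrink to ρᵢσᵢ².
True-score variance = [3.6²·0.69 + 13.7²·0.95 + 2²·17²·0.66] + 651.295 = 950.208 + 651.295 = 1601.5.
Reliability = 1601.5 / 2007.95 = 0.7976.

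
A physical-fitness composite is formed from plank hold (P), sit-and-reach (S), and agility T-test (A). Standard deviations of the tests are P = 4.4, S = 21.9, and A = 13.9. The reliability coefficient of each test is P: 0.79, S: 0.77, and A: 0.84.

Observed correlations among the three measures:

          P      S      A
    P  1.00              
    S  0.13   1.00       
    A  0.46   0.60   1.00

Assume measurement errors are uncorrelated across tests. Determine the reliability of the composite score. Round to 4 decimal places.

0.8724

Var(P+S+A) = 4.4² + 21.9² + 13.9² + 2·[4.4·21.9·0.13 + 4.4·13.9·0.46 + 21.9·13.9·0.60] = 692.18 + 446.613 = 1138.79.
Because errors are independent across components, Cov(Tᵢ,Tⱼ) = Cov(Xᵢ,Xⱼ); the off-diagonal part of the true-score variance is the same as above.
True-score variance = [4.4²·0.79 + 21.9²·0.77 + 13.9²·0.84] + 446.613 = 546.89 + 446.613 = 993.503.
Reliability = 993.503 / 1138.79 = 0.8724.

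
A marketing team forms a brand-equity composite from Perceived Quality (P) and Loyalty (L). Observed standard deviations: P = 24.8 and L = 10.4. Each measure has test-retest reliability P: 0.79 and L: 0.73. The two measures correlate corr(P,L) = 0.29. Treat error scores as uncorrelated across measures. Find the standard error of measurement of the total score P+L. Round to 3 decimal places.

12.584

Var(total) = 723.2 + 149.594 = 872.794.
True-score variance = 564.838 + 149.594 = 714.432, so reliability = 0.8186.
Error variance = 872.794 − 714.432 = 158.362; SEM = √158.362 = 12.584.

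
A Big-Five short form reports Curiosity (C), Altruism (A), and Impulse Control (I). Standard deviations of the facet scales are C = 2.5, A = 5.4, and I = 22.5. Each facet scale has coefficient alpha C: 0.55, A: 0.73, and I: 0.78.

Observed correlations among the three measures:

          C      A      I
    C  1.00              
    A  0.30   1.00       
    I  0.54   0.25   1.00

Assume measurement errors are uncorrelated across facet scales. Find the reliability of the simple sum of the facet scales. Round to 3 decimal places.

Var(C+A+I) = 2.5² + 5.4² + 22.5² + 2·[2.5·5.4·0.30 + 2.5·22.5·0.54 + 5.4·22.5·0.25] = 541.66 + 129.6 = 671.26.
Under uncorrelated errors the observed covariances equal the true-score covariances, so only the own-variance terms attenuate.
True-score variance = [2.5²·0.55 + 5.4²·0.73 + 22.5²·0.78] + 129.6 = 419.599 + 129.6 = 549.199.
Reliability = 549.199 / 671.26 = 0.818.

0.818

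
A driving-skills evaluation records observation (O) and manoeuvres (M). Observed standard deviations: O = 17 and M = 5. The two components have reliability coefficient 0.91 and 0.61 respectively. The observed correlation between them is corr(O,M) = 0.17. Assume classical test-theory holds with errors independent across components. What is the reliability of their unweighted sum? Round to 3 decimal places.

0.896

Var(O+M) = 17² + 5² + 2·[17·5·0.17] = 314 + 28.9 = 342.9.
Under uncorrelated errors the observed covariances equal the true-score covariances, so only the own-variance terms attenuate.
True-score variance = [17²·0.91 + 5²·0.61] + 28.9 = 278.24 + 28.9 = 307.14.
Reliability = 307.14 / 342.9 = 0.896.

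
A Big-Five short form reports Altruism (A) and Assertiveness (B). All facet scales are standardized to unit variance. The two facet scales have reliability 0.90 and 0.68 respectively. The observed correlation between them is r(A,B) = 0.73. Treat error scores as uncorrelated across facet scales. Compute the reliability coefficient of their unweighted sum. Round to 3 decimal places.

Var(A+B) = 2 + 2·[0.73] = 2 + 1.46 = 3.46.
Under uncorrelated errors the observed covariances equal the true-score covariances, so only the own-variance terms attenuate.
True-score variance = [0.90 + 0.68] + 1.46 = 1.58 + 1.46 = 3.04.
Reliability = 3.04 / 3.46 = 0.879.

0.879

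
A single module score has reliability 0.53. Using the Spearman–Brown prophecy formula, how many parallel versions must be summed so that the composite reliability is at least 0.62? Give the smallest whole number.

2

k ≥ ρ*(1−ρ₁)/(ρ₁(1−ρ*)) = 0.62·0.47 / (0.53·0.38) = 1.447.
Smallest integer k = 2.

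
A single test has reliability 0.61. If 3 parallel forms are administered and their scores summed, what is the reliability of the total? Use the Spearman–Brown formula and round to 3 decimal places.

ρ_k = kρ / (1 + (k−1)ρ) = 3·0.61 / (1 + 2·0.61) = 1.830 / 2.220 = 0.824.

0.824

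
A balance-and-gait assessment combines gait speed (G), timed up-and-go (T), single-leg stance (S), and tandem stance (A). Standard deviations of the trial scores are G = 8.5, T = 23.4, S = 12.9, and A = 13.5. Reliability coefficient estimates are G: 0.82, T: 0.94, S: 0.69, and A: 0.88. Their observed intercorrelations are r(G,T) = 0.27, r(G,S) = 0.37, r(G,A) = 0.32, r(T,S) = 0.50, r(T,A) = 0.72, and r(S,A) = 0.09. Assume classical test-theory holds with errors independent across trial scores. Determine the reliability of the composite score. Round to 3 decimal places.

0.941

Var(G+T+S+A) = 8.5² + 23.4² + 12.9² + 13.5² + 2·[8.5·23.4·0.27 + 8.5·12.9·0.37 + 8.5·13.5·0.32 + 23.4·12.9·0.50 + 23.4·13.5·0.72 + 12.9·13.5·0.09] = 968.47 + 1050.09 = 2018.56.
Because errors are independent across components, Cov(Tᵢ,Tⱼ) = Cov(Xᵢ,Xⱼ); the off-diagonal part of the true-score variance is the same as above.
True-score variance = [8.5²·0.82 + 23.4²·0.94 + 12.9²·0.69 + 13.5²·0.88] + 1050.09 = 849.154 + 1050.09 = 1899.24.
Reliability = 1899.24 / 2018.56 = 0.941.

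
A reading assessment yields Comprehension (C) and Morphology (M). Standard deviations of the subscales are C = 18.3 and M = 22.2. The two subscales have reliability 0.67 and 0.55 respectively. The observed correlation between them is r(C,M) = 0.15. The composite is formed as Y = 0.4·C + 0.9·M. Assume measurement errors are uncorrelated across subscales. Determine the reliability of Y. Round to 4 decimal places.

0.6027

Var(Y) = 0.4²·18.3² + 0.9²·22.2² + 2·[0.36·18.3·22.2·0.15] = 452.783 + 43.8761 = 496.659.
Because errors are independent across components, Cov(Tᵢ,Tⱼ) = Cov(Xᵢ,Xⱼ); the off-diagonal part of the true-score variance is the same as above.
True-score variance = [0.4²·18.3²·0.67 + 0.9²·22.2²·0.55] + 43.8761 = 255.46 + 43.8761 = 299.337.
Reliability = 299.337 / 496.659 = 0.6027.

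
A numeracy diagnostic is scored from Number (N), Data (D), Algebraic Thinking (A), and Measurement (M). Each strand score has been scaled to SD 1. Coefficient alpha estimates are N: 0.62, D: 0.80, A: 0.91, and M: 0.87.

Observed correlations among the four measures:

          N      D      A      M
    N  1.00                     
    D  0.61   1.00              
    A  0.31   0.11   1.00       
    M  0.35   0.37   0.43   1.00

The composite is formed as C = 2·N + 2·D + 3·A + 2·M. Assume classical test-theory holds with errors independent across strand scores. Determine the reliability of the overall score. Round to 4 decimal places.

Var(C) = 2² + 2² + 3² + 2² + 2·[4·0.61 + 6·0.31 + 4·0.35 + 6·0.11 + 4·0.37 + 6·0.43] = 21 + 20.84 = 41.84.
With uncorrelated errors the cross-covariances are all true-score covariance, so they carry over unchanged; only the diagonal terms shrink to ρᵢσᵢ².
True-score variance = [2²·0.62 + 2²·0.80 + 3²·0.91 + 2²·0.87] + 20.84 = 17.35 + 20.84 = 38.19.
Reliability = 38.19 / 41.84 = 0.9128.

0.9128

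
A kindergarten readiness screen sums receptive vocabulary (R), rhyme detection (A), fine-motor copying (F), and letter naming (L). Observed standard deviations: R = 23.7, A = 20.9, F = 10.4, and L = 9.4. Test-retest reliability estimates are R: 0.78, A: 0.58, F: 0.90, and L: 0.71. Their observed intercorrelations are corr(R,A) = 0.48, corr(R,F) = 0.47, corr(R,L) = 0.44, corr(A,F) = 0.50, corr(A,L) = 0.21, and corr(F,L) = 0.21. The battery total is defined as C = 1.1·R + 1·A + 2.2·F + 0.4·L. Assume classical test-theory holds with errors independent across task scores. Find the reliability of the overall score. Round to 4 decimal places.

Var(C) = 1.1²·23.7² + 20.9² + 2.2²·10.4² + 0.4²·9.4² + 2·[1.1·23.7·20.9·0.48 + 2.42·23.7·10.4·0.47 + 0.44·23.7·9.4·0.44 + 2.2·20.9·10.4·0.50 + 0.4·20.9·9.4·0.21 + 0.88·10.4·9.4·0.21] = 1654.09 + 1717.35 = 3371.44.
With uncorrelated errors the cross-covariances are all true-score covariance, so they carry over unchanged; only the diagonal terms shrink to ρᵢσᵢ².
True-score variance = [1.1²·23.7²·0.78 + 20.9²·0.58 + 2.2²·10.4²·0.90 + 0.4²·9.4²·0.71] + 1717.35 = 1264.66 + 1717.35 = 2982.01.
Reliability = 2982.01 / 3371.44 = 0.8845.

0.8845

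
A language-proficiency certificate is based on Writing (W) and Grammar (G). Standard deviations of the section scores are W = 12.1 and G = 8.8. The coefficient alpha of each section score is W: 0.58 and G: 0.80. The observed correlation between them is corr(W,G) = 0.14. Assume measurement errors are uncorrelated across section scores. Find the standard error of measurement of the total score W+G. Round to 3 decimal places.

8.774

Var(total) = 223.85 + 29.8144 = 253.664.
True-score variance = 146.87 + 29.8144 = 176.684, so reliability = 0.6965.
Error variance = 253.664 − 176.684 = 76.9802; SEM = √76.9802 = 8.774.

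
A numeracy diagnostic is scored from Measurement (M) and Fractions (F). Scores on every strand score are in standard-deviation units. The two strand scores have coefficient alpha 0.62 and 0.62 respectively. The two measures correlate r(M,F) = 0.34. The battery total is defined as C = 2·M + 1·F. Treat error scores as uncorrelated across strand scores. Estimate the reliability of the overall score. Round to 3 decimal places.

0.701

Var(C) = 2² + 1 + 2·[2·0.34] = 5 + 1.36 = 6.36.
With uncorrelated errors the cross-covariances are all true-score covariance, so they carry over unchanged; only the diagonal terms shrink to ρᵢσᵢ².
True-score variance = [2²·0.62 + 0.62] + 1.36 = 3.1 + 1.36 = 4.46.
Reliability = 4.46 / 6.36 = 0.701.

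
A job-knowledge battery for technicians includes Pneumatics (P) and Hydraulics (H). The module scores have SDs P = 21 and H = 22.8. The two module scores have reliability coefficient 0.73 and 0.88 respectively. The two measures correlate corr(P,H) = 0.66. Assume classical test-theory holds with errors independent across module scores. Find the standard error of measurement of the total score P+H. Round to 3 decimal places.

13.470

Var(total) = 960.84 + 632.016 = 1592.86.
True-score variance = 779.389 + 632.016 = 1411.41, so reliability = 0.8861.
Error variance = 1592.86 − 1411.41 = 181.451; SEM = √181.451 = 13.470.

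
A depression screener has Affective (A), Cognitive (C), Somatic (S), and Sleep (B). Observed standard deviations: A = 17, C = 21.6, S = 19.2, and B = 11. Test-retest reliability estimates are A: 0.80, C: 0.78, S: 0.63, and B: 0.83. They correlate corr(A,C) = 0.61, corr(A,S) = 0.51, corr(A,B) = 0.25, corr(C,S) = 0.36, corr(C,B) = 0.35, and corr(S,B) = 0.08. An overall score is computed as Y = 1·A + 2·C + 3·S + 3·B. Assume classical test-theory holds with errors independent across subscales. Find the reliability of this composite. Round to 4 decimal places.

Var(Y) = 17² + 2²·21.6² + 3²·19.2² + 3²·11² + 2·[2·17·21.6·0.61 + 3·17·19.2·0.51 + 3·17·11·0.25 + 6·21.6·19.2·0.36 + 6·21.6·11·0.35 + 9·19.2·11·0.08] = 6562 + 5268.89 = 11830.9.
Because errors are independent across components, Cov(Tᵢ,Tⱼ) = Cov(Xᵢ,Xⱼ); the off-diagonal part of the true-score variance is the same as above.
True-score variance = [17²·0.80 + 2²·21.6²·0.78 + 3²·19.2²·0.63 + 3²·11²·0.83] + 5268.89 = 4680.93 + 5268.89 = 9949.82.
Reliability = 9949.82 / 11830.9 = 0.8410.

0.8410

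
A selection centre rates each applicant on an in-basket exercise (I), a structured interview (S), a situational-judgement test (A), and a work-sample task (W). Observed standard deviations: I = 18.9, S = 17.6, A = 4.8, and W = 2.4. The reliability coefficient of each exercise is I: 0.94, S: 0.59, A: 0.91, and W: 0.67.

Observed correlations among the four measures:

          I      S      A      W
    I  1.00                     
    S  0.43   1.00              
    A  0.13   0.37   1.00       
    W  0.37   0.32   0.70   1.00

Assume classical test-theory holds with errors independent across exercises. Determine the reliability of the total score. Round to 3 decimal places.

Var(I+S+A+W) = 18.9² + 17.6² + 4.8² + 2.4² + 2·[18.9·17.6·0.43 + 18.9·4.8·0.13 + 18.9·2.4·0.37 + 17.6·4.8·0.37 + 17.6·2.4·0.32 + 4.8·2.4·0.70] = 695.77 + 448.901 = 1144.67.
Because errors are independent across components, Cov(Tᵢ,Tⱼ) = Cov(Xᵢ,Xⱼ); the off-diagonal part of the true-score variance is the same as above.
True-score variance = [18.9²·0.94 + 17.6²·0.59 + 4.8²·0.91 + 2.4²·0.67] + 448.901 = 543.361 + 448.901 = 992.262.
Reliability = 992.262 / 1144.67 = 0.867.

0.867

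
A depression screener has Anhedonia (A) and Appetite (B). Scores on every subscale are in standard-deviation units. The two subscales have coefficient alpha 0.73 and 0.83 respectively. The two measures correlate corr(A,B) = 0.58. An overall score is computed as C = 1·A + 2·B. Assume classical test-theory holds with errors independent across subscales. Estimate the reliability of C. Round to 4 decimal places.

0.8702

Var(C) = 1 + 2² + 2·[2·0.58] = 5 + 2.32 = 7.32.
Under uncorrelated errors the observed covariances equal the true-score covariances, so only the own-variance terms attenuate.
True-score variance = [0.73 + 2²·0.83] + 2.32 = 4.05 + 2.32 = 6.37.
Reliability = 6.37 / 7.32 = 0.8702.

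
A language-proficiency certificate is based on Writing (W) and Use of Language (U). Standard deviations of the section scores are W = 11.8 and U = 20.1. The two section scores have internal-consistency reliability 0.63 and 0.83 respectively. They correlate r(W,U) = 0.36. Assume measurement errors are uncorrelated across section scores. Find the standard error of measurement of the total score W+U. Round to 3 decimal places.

Var(total) = 543.25 + 170.77 = 714.02.
True-score variance = 423.05 + 170.77 = 593.819, so reliability = 0.8317.
Error variance = 714.02 − 593.819 = 120.201; SEM = √120.201 = 10.964.

10.964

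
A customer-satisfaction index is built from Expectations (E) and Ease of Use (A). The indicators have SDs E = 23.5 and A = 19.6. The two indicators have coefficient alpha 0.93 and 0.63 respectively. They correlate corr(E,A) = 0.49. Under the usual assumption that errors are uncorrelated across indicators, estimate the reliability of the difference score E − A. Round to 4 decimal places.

0.6272

Var(E−A) = 23.5² + 19.6² − 2·23.5·19.6·0.49 = 936.41 − 451.388 = 485.022.
Under uncorrelated errors the observed covariances equal the true-score covariances, so only the own-variance terms attenuate.
True-score variance = [23.5²·0.93 + 19.6²·0.63] − 451.388 = 755.613 − 451.388 = 304.225.
Reliability = 304.225 / 485.022 = 0.6272.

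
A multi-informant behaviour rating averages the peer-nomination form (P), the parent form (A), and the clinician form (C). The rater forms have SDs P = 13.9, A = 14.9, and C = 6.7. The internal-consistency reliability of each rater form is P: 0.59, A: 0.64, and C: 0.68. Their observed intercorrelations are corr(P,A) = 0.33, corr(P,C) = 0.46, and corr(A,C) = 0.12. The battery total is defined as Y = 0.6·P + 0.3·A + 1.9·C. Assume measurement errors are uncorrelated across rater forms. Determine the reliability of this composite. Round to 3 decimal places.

Var(Y) = 0.6²·13.9² + 0.3²·14.9² + 1.9²·6.7² + 2·[0.18·13.9·14.9·0.33 + 1.14·13.9·6.7·0.46 + 0.57·14.9·6.7·0.12] = 251.589 + 135.936 = 387.526.
Under uncorrelated errors the observed covariances equal the true-score covariances, so only the own-variance terms attenuate.
True-score variance = [0.6²·13.9²·0.59 + 0.3²·14.9²·0.64 + 1.9²·6.7²·0.68] + 135.936 = 164.022 + 135.936 = 299.958.
Reliability = 299.958 / 387.526 = 0.774.

0.774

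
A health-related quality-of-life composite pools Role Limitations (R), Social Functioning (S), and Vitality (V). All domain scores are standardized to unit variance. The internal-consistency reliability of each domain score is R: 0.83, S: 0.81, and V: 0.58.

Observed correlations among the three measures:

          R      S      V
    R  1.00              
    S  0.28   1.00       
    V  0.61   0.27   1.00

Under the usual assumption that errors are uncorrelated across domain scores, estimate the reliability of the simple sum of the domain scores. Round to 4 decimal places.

0.8534

Var(R+S+V) = 3 + 2·[0.28 + 0.61 + 0.27] = 3 + 2.32 = 5.32.
Under uncorrelated errors the observed covariances equal the true-score covariances, so only the own-variance terms attenuate.
True-score variance = [0.83 + 0.81 + 0.58] + 2.32 = 2.22 + 2.32 = 4.54.
Reliability = 4.54 / 5.32 = 0.8534.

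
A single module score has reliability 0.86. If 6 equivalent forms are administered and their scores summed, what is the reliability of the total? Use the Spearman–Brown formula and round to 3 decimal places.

ρ_k = kρ / (1 + (k−1)ρ) = 6·0.86 / (1 + 5·0.86) = 5.160 / 5.300 = 0.974.

0.974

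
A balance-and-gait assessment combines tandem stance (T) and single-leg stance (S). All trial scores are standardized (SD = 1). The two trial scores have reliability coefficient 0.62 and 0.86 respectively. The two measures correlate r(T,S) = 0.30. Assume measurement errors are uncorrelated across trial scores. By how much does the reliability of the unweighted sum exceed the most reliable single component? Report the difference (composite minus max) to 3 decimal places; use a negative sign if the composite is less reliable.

Var(sum) = 2 + 0.6 = 2.6; true-score variance = 1.48 + 0.6 = 2.08; composite reliability = 0.8000.
Max component reliability = 0.8600.
Difference = 0.8000 − 0.8600 = -0.060.

-0.060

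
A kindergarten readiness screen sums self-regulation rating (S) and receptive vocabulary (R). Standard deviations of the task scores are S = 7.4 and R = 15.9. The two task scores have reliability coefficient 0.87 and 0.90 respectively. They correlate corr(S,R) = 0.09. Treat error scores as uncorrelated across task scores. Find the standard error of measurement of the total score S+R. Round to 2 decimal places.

Var(total) = 307.57 + 21.1788 = 328.749.
True-score variance = 275.17 + 21.1788 = 296.349, so reliability = 0.9014.
Error variance = 328.749 − 296.349 = 32.3998; SEM = √32.3998 = 5.69.

5.69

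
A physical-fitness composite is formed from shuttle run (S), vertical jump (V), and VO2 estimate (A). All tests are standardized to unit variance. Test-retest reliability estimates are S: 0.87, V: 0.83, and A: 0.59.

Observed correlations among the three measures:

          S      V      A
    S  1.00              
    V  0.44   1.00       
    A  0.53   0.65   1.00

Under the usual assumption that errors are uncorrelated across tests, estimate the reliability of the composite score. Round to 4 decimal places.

0.8862

Var(S+V+A) = 3 + 2·[0.44 + 0.53 + 0.65] = 3 + 3.24 = 6.24.
Under uncorrelated errors the observed covariances equal the true-score covariances, so only the own-variance terms attenuate.
True-score variance = [0.87 + 0.83 + 0.59] + 3.24 = 2.29 + 3.24 = 5.53.
Reliability = 5.53 / 6.24 = 0.8862.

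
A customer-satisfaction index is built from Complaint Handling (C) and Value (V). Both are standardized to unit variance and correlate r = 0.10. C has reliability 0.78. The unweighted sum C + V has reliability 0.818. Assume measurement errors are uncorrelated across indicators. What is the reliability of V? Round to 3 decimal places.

0.820

Var(C+V) = 2 + 2·0.10 = 2.200.
True-score variance = ρ_C + ρ_V + 2·0.10, so 0.818 = (0.78 + ρ_V + 0.20) / 2.200.
ρ_V = 0.818·2.200 − 0.78 − 0.20 = 0.820.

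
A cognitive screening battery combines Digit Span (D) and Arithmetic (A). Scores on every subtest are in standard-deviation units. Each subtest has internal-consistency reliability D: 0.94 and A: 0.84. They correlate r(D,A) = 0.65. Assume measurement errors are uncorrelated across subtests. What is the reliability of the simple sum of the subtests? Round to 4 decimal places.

0.9333

Var(D+A) = 2 + 2·[0.65] = 2 + 1.3 = 3.3.
With uncorrelated errors the cross-covariances are all true-score covariance, so they carry over unchanged; only the diagonal terms shrink to ρᵢσᵢ².
True-score variance = [0.94 + 0.84] + 1.3 = 1.78 + 1.3 = 3.08.
Reliability = 3.08 / 3.3 = 0.9333.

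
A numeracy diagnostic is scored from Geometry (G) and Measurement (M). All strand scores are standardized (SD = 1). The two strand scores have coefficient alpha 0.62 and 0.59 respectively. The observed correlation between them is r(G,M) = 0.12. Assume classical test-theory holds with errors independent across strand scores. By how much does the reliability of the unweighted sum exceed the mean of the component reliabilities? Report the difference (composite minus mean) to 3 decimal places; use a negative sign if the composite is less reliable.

0.042

Var(sum) = 2 + 0.24 = 2.24; true-score variance = 1.21 + 0.24 = 1.45; composite reliability = 0.6473.
Mean component reliability = 0.6050.
Difference = 0.6473 − 0.6050 = 0.042.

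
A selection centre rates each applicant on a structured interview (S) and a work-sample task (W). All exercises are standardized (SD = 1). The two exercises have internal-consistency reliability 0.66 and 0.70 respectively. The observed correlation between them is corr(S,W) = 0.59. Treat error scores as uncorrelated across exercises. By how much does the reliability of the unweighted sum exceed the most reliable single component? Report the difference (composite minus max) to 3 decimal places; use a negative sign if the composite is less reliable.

0.099

Var(sum) = 2 + 1.18 = 3.18; true-score variance = 1.36 + 1.18 = 2.54; composite reliability = 0.7987.
Max component reliability = 0.7000.
Difference = 0.7987 − 0.7000 = 0.099.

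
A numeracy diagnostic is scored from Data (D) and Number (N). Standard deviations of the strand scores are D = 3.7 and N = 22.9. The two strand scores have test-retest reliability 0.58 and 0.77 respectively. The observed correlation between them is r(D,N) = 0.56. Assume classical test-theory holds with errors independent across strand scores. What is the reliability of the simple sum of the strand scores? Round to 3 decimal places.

0.800

Var(D+N) = 3.7² + 22.9² + 2·[3.7·22.9·0.56] = 538.1 + 94.8976 = 632.998.
Because errors are independent across components, Cov(Tᵢ,Tⱼ) = Cov(Xᵢ,Xⱼ); the off-diagonal part of the true-score variance is the same as above.
True-score variance = [3.7²·0.58 + 22.9²·0.77] + 94.8976 = 411.736 + 94.8976 = 506.634.
Reliability = 506.634 / 632.998 = 0.800.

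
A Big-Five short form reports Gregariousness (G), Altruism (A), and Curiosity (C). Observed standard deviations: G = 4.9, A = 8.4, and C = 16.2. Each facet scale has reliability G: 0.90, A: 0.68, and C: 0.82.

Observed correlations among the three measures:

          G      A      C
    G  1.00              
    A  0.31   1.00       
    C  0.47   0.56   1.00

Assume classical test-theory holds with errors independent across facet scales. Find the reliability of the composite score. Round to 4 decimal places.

Var(G+A+C) = 4.9² + 8.4² + 16.2² + 2·[4.9·8.4·0.31 + 4.9·16.2·0.47 + 8.4·16.2·0.56] = 357.01 + 252.546 = 609.556.
Because errors are independent across components, Cov(Tᵢ,Tⱼ) = Cov(Xᵢ,Xⱼ); the off-diagonal part of the true-score variance is the same as above.
True-score variance = [4.9²·0.90 + 8.4²·0.68 + 16.2²·0.82] + 252.546 = 284.791 + 252.546 = 537.337.
Reliability = 537.337 / 609.556 = 0.8815.

0.8815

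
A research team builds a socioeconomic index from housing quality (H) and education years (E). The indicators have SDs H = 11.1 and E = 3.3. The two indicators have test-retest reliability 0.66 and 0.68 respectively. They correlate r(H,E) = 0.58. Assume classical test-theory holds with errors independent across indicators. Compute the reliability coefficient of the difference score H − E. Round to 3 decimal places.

0.505

Var(H−E) = 11.1² + 3.3² − 2·11.1·3.3·0.58 = 134.1 − 42.4908 = 91.6092.
Under uncorrelated errors the observed covariances equal the true-score covariances, so only the own-variance terms attenuate.
True-score variance = [11.1²·0.66 + 3.3²·0.68] − 42.4908 = 88.7238 − 42.4908 = 46.233.
Reliability = 46.233 / 91.6092 = 0.505.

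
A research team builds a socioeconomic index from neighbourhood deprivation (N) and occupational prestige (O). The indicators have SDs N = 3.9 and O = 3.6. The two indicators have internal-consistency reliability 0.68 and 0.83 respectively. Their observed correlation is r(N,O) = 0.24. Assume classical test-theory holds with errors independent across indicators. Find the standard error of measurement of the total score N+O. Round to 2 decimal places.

Var(total) = 28.17 + 6.7392 = 34.9092.
True-score variance = 21.0996 + 6.7392 = 27.8388, so reliability = 0.7975.
Error variance = 34.9092 − 27.8388 = 7.0704; SEM = √7.0704 = 2.66.

2.66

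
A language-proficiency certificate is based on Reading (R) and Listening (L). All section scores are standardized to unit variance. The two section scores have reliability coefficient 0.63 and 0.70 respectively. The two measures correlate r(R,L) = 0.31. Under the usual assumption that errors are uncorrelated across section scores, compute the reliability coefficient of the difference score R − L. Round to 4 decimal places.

Var(R−L) = 1 + 1 − 2·0.31 = 2 − 0.62 = 1.38.
With uncorrelated errors the cross-covariances are all true-score covariance, so they carry over unchanged; only the diagonal terms shrink to ρᵢσᵢ².
True-score variance = [0.63 + 0.70] − 0.62 = 1.33 − 0.62 = 0.71.
Reliability = 0.71 / 1.38 = 0.5145.

0.5145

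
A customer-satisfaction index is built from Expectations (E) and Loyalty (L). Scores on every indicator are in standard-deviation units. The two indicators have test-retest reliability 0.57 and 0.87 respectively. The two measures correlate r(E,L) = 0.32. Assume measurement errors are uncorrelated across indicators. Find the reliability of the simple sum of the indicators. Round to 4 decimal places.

Var(E+L) = 2 + 2·[0.32] = 2 + 0.64 = 2.64.
Because errors are independent across components, Cov(Tᵢ,Tⱼ) = Cov(Xᵢ,Xⱼ); the off-diagonal part of the true-score variance is the same as above.
True-score variance = [0.57 + 0.87] + 0.64 = 1.44 + 0.64 = 2.08.
Reliability = 2.08 / 2.64 = 0.7879.

0.7879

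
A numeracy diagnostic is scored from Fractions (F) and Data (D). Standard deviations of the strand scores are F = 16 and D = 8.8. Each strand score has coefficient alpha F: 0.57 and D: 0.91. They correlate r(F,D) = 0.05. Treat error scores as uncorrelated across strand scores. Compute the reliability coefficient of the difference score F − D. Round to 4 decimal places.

Var(F−D) = 16² + 8.8² − 2·16·8.8·0.05 = 333.44 − 14.08 = 319.36.
Under uncorrelated errors the observed covariances equal the true-score covariances, so only the own-variance terms attenuate.
True-score variance = [16²·0.57 + 8.8²·0.91] − 14.08 = 216.39 − 14.08 = 202.31.
Reliability = 202.31 / 319.36 = 0.6335.

0.6335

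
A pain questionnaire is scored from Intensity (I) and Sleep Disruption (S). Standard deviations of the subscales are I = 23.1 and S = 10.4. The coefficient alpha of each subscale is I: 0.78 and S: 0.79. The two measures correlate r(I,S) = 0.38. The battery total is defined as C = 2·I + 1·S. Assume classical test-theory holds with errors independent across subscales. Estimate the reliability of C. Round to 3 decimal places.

0.811

Var(C) = 2²·23.1² + 10.4² + 2·[2·23.1·10.4·0.38] = 2242.6 + 365.165 = 2607.76.
Because errors are independent across components, Cov(Tᵢ,Tⱼ) = Cov(Xᵢ,Xⱼ); the off-diagonal part of the true-score variance is the same as above.
True-score variance = [2²·23.1²·0.78 + 10.4²·0.79] + 365.165 = 1750.31 + 365.165 = 2115.47.
Reliability = 2115.47 / 2607.76 = 0.811.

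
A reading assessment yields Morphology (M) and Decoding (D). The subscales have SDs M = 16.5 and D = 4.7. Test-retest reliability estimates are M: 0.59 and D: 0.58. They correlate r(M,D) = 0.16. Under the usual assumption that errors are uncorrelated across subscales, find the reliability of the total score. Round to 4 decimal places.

0.6212

Var(M+D) = 16.5² + 4.7² + 2·[16.5·4.7·0.16] = 294.34 + 24.816 = 319.156.
Because errors are independent across components, Cov(Tᵢ,Tⱼ) = Cov(Xᵢ,Xⱼ); the off-diagonal part of the true-score variance is the same as above.
True-score variance = [16.5²·0.59 + 4.7²·0.58] + 24.816 = 173.44 + 24.816 = 198.256.
Reliability = 198.256 / 319.156 = 0.6212.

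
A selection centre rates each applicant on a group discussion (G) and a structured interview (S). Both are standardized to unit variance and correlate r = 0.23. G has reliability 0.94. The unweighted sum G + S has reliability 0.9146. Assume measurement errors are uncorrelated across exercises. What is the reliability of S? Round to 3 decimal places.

0.850

Var(G+S) = 2 + 2·0.23 = 2.460.
True-score variance = ρ_G + ρ_S + 2·0.23, so 0.9146 = (0.94 + ρ_S + 0.46) / 2.460.
ρ_S = 0.9146·2.460 − 0.94 − 0.46 = 0.850.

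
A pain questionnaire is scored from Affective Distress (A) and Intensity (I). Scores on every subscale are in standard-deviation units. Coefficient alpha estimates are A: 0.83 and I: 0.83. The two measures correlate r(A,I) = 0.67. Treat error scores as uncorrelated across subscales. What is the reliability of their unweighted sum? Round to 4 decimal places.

0.8982

Var(A+I) = 2 + 2·[0.67] = 2 + 1.34 = 3.34.
Under uncorrelated errors the observed covariances equal the true-score covariances, so only the own-variance terms attenuate.
True-score variance = [0.83 + 0.83] + 1.34 = 1.66 + 1.34 = 3.
Reliability = 3 / 3.34 = 0.8982.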